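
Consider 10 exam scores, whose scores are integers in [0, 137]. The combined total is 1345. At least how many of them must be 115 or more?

9

If only k of them are at least 115, the other 10 − k are at most 114, so the total is at most k·137 + (10 − k)·114.
This must reach 1345, so k·137 + (10 − k)·114 ≥ 1345, giving k ≥ 9.
Exactly 9 works: 9 values at 137 and 1 at 114 total 1347; lower one of the high values by 2 (still ≥ 115) to hit 1345.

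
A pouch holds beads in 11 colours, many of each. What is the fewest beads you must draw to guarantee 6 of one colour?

56

You could draw 5 of every colour without reaching 6 of any — 55 in all.
One more forces 6 of some colour, so 55 + 1 = 56.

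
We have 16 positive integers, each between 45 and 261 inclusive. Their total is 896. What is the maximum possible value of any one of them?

Maximizing one value means minimizing the remaining 15.
The other 15 contribute at least 15 × 45 = 675, leaving at most 896 − 675 = 221.
Since 221 ≤ 261, this is achievable: one at 221 and 15 at 45.

221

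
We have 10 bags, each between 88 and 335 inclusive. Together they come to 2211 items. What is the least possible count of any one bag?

88

To make one bag as small as possible, make the other 9 as large as possible.
The other 9 can take up 9 × 335 = 3015 ≥ 2211 − 88, so one bag can sit at its floor of 88.
Achievable: one at 88 and the other 9 totalling 2123, which fits since 9 × 88 ≤ 2123 ≤ 9 × 335.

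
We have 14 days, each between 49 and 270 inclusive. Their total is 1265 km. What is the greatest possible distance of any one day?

To make one day as large as possible, make the other 13 as small as possible.
The other 13 contribute at least 13 × 49 = 637, leaving at most 1265 − 637 = 628.
But each day is capped at 270, so the maximum is 270.
Achievable: one at 270 and the other 13 totalling 995, which fits since 13 × 49 ≤ 995 ≤ 13 × 270.

270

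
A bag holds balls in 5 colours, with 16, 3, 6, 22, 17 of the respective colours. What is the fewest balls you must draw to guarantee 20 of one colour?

62

In the worst case you take as many as possible of each colour without reaching 20: 16 + 3 + 6 + 19 + 17 = 61.
The next one must give 20 of some colour, so 61 + 1 = 62.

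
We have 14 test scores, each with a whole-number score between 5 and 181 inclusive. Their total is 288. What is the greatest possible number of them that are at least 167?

1

Suppose k of them are at least 167. Those contribute at least 167 each and the other 14 − k at least 5 each.
So the total is at least 167k + 5(14 − k) = 70 + 162k. This must be ≤ 288, giving k ≤ 1.
k = 1 is achieved by 1 value at 167 and 13 at 5, total 232; add 56 to one value (staying below 167) to reach 288.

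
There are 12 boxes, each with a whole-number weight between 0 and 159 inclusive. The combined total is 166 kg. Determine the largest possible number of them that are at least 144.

1

If k of the values are ≥ 144, the total is ≥ 144k + 0(12 − k).
Setting 144k + 0(12 − k) ≤ 166 gives 144k ≤ 166, so k ≤ 1.
k = 1 is achieved by 1 value at 144 and 11 at 0, total 144; add 22 to one value (staying below 144) to reach 166.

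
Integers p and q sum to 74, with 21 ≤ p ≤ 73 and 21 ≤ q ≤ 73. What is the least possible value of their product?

For a fixed sum, pq is smallest when p and q are as far apart as possible.
The extreme feasible split is p = 21, q = 53, giving pq = 1113.

1113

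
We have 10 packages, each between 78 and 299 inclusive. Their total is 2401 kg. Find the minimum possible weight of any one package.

To make one package as small as possible, make the other 9 as large as possible.
The other 9 can take up 9 × 299 = 2691 ≥ 2401 − 78, so one package can sit at its floor of 78.
Achievable: one at 78 and the other 9 totalling 2323, which fits since 9 × 78 ≤ 2323 ≤ 9 × 299.

78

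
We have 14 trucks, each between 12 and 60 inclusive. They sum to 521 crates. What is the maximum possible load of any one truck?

Maximizing one value means minimizing the remaining 13.
The other 13 contribute at least 13 × 12 = 156, leaving at most 521 − 156 = 365.
But each truck is capped at 60, so the maximum is 60.
Achievable: one at 60 and the other 13 totalling 461, which fits since 13 × 12 ≤ 461 ≤ 13 × 60.

60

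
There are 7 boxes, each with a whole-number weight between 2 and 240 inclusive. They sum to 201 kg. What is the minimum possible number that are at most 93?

5

Let j be the number exceeding 93. Then the total is ≥ 94·j + 2·(7 − j) = 14 + 92j.
So 92j ≤ 187 and j ≤ 2; hence at least 7 − 2 = 5 are ≤ 93.
Exactly 5 works: 5 values at 2 and 2 at 94 total 198; raise one of the low values by 3 (still ≤ 93) to hit 201.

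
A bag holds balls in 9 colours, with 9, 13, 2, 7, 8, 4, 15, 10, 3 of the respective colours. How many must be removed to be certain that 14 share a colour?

In the worst case you take as many as possible of each colour without reaching 14: 9 + 13 + 2 + 7 + 8 + 4 + 13 + 10 + 3 = 69.
The next one must give 14 of some colour, so 69 + 1 = 70.

70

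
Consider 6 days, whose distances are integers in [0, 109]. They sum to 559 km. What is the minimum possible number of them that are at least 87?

Each value short of 87 is at most 86, costing at least 109 − 86 = 23 against the maximum total of 654.
We can afford to lose at most 654 − 559 = 95, so at most ⌊95/23⌋ = 4 fall short, and at least 2 are ≥ 87.
Exactly 2 works: 2 values at 109 and 4 at 86 total 562; lower one of the high values by 3 (still ≥ 87) to hit 559.

2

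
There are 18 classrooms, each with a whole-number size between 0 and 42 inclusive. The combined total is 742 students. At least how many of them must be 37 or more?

Suppose at most 18 − j of them reach 37; then j values are ≤ 36 and the rest ≤ 42.
The total is then ≤ 36·j + 42·(18 − j) = 756 − 6j. For this to be ≥ 742 we need j ≤ 2, so at least 18 − 2 = 16 must reach 37.
Exactly 16 works: 16 values at 42 and 2 at 36 total 744; lower one of the high values by 2 (still ≥ 37) to hit 742.

16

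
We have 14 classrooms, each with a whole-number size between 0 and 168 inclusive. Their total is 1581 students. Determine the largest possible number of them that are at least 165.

9

With k values at 165 or above and the rest at least 0, the sum is at least 0 + 165k.
Since the sum is 1581, we need 165k ≤ 1581, i.e. k ≤ 9.
k = 9 is achieved by 9 values at 165 and 5 at 0, total 1485; add 96 to one value (staying below 165) to reach 1581.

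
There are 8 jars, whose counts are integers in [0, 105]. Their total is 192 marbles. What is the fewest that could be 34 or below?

Each value above 34 is at least 35, contributing at least 35 − 0 = 35 above the floor 0.
The sum exceeds the floor total 0 by 192, so at most ⌊192/35⌋ = 5 exceed 34, and at least 3 are ≤ 34.
Exactly 3 works: 3 values at 0 and 5 at 35 total 175; raise one of the low values by 17 (still ≤ 34) to hit 192.

3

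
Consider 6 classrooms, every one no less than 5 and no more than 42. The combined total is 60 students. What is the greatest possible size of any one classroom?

To make one classroom as large as possible, make the other 5 as small as possible.
The other 5 contribute at least 5 × 5 = 25, leaving at most 60 − 25 = 35.
Since 35 ≤ 42, this is achievable: one at 35 and 5 at 5.

35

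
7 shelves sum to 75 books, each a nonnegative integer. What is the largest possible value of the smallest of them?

10

The average is 75/7 < 11, so some value is ≤ 10.
Achievable: 2 of them at 10 and 5 at 11 total 75.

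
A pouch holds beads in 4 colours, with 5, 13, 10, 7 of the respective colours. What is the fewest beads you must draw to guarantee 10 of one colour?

In the worst case you take as many as possible of each colour without reaching 10: 5 + 9 + 9 + 7 = 30.
The next one must give 10 of some colour, so 30 + 1 = 31.

31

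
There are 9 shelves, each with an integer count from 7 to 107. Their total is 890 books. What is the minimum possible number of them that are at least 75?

If only k of them are at least 75, the other 9 − k are at most 74, so the total is at most k·107 + (9 − k)·74.
This must reach 890, so k·107 + (9 − k)·74 ≥ 890, giving k ≥ 7.
Exactly 7 works: 7 values at 107 and 2 at 74 total 897; lower one of the high values by 7 (still ≥ 75) to hit 890.

7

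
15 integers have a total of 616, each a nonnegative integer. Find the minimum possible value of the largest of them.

42

If every one of the 15 were at most 41, the total would be at most 15 × 41 = 615 < 616.
Taking 14 copies of 41 and 1 copy of 42 gives exactly 616, so 42 is attained.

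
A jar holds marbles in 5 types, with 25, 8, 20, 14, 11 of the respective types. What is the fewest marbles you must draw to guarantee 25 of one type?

In the worst case you take as many as possible of each type without reaching 25: 24 + 8 + 20 + 14 + 11 = 77.
The next one must give 25 of some type, so 77 + 1 = 78.

78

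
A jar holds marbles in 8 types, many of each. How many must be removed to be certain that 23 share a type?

In the worst case you draw 22 of each of the 8 types: 8 × 22 = 176.
One more forces 23 of some type, so 176 + 1 = 177.

177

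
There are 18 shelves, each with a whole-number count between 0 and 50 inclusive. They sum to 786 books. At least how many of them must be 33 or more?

12

Each value short of 33 is at most 32, costing at least 50 − 32 = 18 against the maximum total of 900.
We can afford to lose at most 900 − 786 = 114, so at most ⌊114/18⌋ = 6 fall short, and at least 12 are ≥ 33.
Exactly 12 works: 12 values at 50 and 6 at 32 total 792; lower one of the high values by 6 (still ≥ 33) to hit 786.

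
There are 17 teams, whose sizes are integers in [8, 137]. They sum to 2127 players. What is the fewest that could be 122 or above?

5

Suppose at most 17 − j of them reach 122; then j values are ≤ 121 and the rest ≤ 137.
The total is then ≤ 121·j + 137·(17 − j) = 2329 − 16j. For this to be ≥ 2127 we need j ≤ 12, so at least 17 − 12 = 5 must reach 122.
Exactly 5 works: 5 values at 137 and 12 at 121 total 2137; lower one of the high values by 10 (still ≥ 122) to hit 2127.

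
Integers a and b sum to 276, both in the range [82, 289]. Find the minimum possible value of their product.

15908

For a fixed sum, ab is smallest when a and b are as far apart as possible.
At the endpoint a = 82, b = 276 − 82 = 194, so ab = 82 × 194 = 15908.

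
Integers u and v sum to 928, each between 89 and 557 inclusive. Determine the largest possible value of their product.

215296

With u + v fixed, uv peaks when the two are closest together.
Taking u = 464 and v = 464 (both in [89, 557]) gives uv = 215296.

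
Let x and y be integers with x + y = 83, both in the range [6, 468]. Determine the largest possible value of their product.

For a fixed sum, the product xy is largest when x and y are as close as possible.
Taking x = 41 and y = 42 (both in [6, 468]) gives xy = 1722.

1722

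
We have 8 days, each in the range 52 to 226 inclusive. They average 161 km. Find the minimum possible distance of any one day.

52

Minimizing one value means maximizing the remaining 7.
The total is 8 × 161 = 1288.
The other 7 can take up 7 × 226 = 1582 ≥ 1288 − 52, so one day can sit at its floor of 52.
Achievable: one at 52 and the other 7 totalling 1236, which fits since 7 × 52 ≤ 1236 ≤ 7 × 226.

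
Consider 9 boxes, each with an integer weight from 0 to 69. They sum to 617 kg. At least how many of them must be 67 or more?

Suppose at most 9 − j of them reach 67; then j values are ≤ 66 and the rest ≤ 69.
The total is then ≤ 66·j + 69·(9 − j) = 621 − 3j. For this to be ≥ 617 we need j ≤ 1, so at least 9 − 1 = 8 must reach 67.
Exactly 8 works: 8 values at 69 and 1 at 66 total 618; lower one of the high values by 1 (still ≥ 67) to hit 617.

8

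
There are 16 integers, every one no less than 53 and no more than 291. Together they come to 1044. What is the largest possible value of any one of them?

Maximizing one value means minimizing the remaining 15.
The other 15 contribute at least 15 × 53 = 795, leaving at most 1044 − 795 = 249.
Since 249 ≤ 291, this is achievable: one at 249 and 15 at 53.

249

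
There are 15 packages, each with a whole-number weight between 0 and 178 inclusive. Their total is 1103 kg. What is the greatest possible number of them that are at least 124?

Suppose k of them are at least 124. Those contribute at least 124 each and the other 15 − k at least 0 each.
So the total is at least 124k + 0(15 − k) = 0 + 124k. This must be ≤ 1103, giving k ≤ 8.
k = 8 is achieved by 8 values at 124 and 7 at 0, total 992; add 111 to one value (staying below 124) to reach 1103.

8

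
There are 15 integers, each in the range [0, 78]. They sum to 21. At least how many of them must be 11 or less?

Each value above 11 is at least 12, contributing at least 12 − 0 = 12 above the floor 0.
The sum exceeds the floor total 0 by 21, so at most ⌊21/12⌋ = 1 exceed 11, and at least 14 are ≤ 11.
Exactly 14 works: 14 values at 0 and 1 at 12 total 12; raise one of the low values by 9 (still ≤ 11) to hit 21.

14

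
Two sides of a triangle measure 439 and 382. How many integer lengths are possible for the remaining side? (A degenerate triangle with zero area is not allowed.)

763

The triangle inequality gives |439 − 382| < c < 439 + 382, i.e. 57 < c < 821.
So c can be any integer from 58 to 820: 763 values.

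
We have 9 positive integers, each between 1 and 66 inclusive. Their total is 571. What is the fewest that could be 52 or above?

8

If only k of them are at least 52, the other 9 − k are at most 51, so the total is at most k·66 + (9 − k)·51.
This must reach 571, so k·66 + (9 − k)·51 ≥ 571, giving k ≥ 8.
Exactly 8 works: 8 values at 66 and 1 at 51 total 579; lower one of the high values by 8 (still ≥ 52) to hit 571.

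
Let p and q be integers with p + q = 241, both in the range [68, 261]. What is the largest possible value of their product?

14520

pq = p(241 − p) is maximized when p is as near 241/2 as the bounds allow.
Taking p = 120 and q = 121 (both in [68, 261]) gives pq = 14520.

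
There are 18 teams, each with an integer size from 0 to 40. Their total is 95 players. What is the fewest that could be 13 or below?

If only k of them are at most 13, the other 18 − k are at least 14, so the total is at least (18 − k)·14 + k·0.
This is ≤ 95, so (18 − k)·14 + 0k ≤ 95, which gives k ≥ 12.
Exactly 12 works: 12 values at 0 and 6 at 14 total 84; raise one of the low values by 11 (still ≤ 13) to hit 95.

12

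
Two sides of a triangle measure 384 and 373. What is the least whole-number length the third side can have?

12

The third side must exceed |384 − 373| = 11.
The smallest integer above 11 is 12.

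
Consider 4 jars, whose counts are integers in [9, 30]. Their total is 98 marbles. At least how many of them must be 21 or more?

Each value short of 21 is at most 20, costing at least 30 − 20 = 10 against the maximum total of 120.
We can afford to lose at most 120 − 98 = 22, so at most ⌊22/10⌋ = 2 fall short, and at least 2 are ≥ 21.
Exactly 2 works: 2 values at 30 and 2 at 20 total 100; lower one of the high values by 2 (still ≥ 21) to hit 98.

2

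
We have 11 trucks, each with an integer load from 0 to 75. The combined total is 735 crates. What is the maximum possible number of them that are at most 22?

1

Each value at 22 or below falls at least 75 − 22 = 53 short of the ceiling 75.
The ceiling total is 11 × 75 = 825, and we need 735, so at most ⌊(825 − 735)/53⌋ = 1 can be that low.
k = 1 is achieved by 1 value at 22 and 10 at 75, total 772; lower one of the 75's by 37 (still > 22) to reach 735.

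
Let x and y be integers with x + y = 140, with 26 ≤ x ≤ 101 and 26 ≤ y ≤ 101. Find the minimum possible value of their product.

3939

xy = x(140 − x) is concave in x, so over [39, 101] it is minimized at an endpoint.
At the endpoint x = 39, y = 140 − 39 = 101, so xy = 39 × 101 = 3939.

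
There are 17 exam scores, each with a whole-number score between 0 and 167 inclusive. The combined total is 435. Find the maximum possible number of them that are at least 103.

4

With k values at 103 or above and the rest at least 0, the sum is at least 0 + 103k.
Since the sum is 435, we need 103k ≤ 435, i.e. k ≤ 4.
k = 4 is achieved by 4 values at 103 and 13 at 0, total 412; add 23 to one value (staying below 103) to reach 435.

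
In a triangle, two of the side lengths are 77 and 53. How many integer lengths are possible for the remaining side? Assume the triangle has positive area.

105

The triangle inequality gives |77 − 53| < c < 77 + 53, i.e. 24 < c < 130.
So c can be any integer from 25 to 129: 105 values.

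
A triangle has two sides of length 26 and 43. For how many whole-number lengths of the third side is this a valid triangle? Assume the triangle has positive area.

The triangle inequality gives |26 − 43| < c < 26 + 43, i.e. 17 < c < 69.
So c can be any integer from 18 to 68: 51 values.

51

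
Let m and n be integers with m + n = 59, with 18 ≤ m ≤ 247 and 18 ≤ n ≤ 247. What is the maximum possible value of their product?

870

For a fixed sum, the product mn is largest when m and n are as close as possible.
Taking m = 29 and n = 30 (both in [18, 247]) gives mn = 870.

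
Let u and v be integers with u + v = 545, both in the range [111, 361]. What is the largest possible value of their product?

74256

uv = u(545 − u) is maximized when u is as near 545/2 as the bounds allow.
Taking u = 272 and v = 273 (both in [111, 361]) gives uv = 74256.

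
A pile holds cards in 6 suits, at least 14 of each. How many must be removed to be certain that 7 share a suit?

You could draw 6 of every suit without reaching 7 of any — 36 in all.
One more forces 7 of some suit, so 36 + 1 = 37.

37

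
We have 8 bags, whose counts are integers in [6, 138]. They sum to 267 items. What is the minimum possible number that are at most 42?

If only k of them are at most 42, the other 8 − k are at least 43, so the total is at least (8 − k)·43 + k·6.
This is ≤ 267, so (8 − k)·43 + 6k ≤ 267, which gives k ≥ 3.
Exactly 3 works: 3 values at 6 and 5 at 43 total 233; raise one of the low values by 34 (still ≤ 42) to hit 267.

3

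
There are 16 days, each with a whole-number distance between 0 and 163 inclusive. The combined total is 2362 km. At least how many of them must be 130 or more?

Suppose at most 16 − j of them reach 130; then j values are ≤ 129 and the rest ≤ 163.
The total is then ≤ 129·j + 163·(16 − j) = 2608 − 34j. For this to be ≥ 2362 we need j ≤ 7, so at least 16 − 7 = 9 must reach 130.
Exactly 9 works: 9 values at 163 and 7 at 129 total 2370; lower one of the high values by 8 (still ≥ 130) to hit 2362.

9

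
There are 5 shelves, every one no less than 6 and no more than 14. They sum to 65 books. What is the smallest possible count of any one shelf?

9

Minimizing one value means maximizing the remaining 4.
The other 4 contribute at most 4 × 14 = 56, leaving at least 65 − 56 = 9.
Since 9 ≥ 6, this is achievable: one at 9 and 4 at 14.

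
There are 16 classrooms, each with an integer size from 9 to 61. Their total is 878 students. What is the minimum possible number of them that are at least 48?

9

Each value short of 48 is at most 47, costing at least 61 − 47 = 14 against the maximum total of 976.
We can afford to lose at most 976 − 878 = 98, so at most ⌊98/14⌋ = 7 fall short, and at least 9 are ≥ 48.
Exactly 9 works: 9 values at 61 and 7 at 47 total 878.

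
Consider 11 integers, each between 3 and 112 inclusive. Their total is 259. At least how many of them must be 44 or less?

6

Let j be the number exceeding 44. Then the total is ≥ 45·j + 3·(11 − j) = 33 + 42j.
So 42j ≤ 226 and j ≤ 5; hence at least 11 − 5 = 6 are ≤ 44.
Exactly 6 works: 6 values at 3 and 5 at 45 total 243; raise one of the low values by 16 (still ≤ 44) to hit 259.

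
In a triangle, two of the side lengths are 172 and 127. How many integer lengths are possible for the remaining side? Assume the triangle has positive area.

253

The triangle inequality gives |172 − 127| < c < 172 + 127, i.e. 45 < c < 299.
So c can be any integer from 46 to 298: 253 values.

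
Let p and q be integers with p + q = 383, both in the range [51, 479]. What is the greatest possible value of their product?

36672

With p + q fixed, pq peaks when the two are closest together.
Taking p = 191 and q = 192 (both in [51, 479]) gives pq = 36672.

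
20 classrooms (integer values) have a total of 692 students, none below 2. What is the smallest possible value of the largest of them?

Some value must be at least ⌈692/20⌉ = 35, since 20 × 34 = 680 < 692.
Achievable: 12 of them at 35 and 8 at 34 total 692.

35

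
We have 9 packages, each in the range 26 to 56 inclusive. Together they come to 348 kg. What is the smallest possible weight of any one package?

26

To make one package as small as possible, make the other 8 as large as possible.
The other 8 can take up 8 × 56 = 448 ≥ 348 − 26, so one package can sit at its floor of 26.
Achievable: one at 26 and the other 8 totalling 322, which fits since 8 × 26 ≤ 322 ≤ 8 × 56.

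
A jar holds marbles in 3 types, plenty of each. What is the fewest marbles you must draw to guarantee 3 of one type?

You could draw 2 of every type without reaching 3 of any — 6 in all.
One more forces 3 of some type, so 6 + 1 = 7.

7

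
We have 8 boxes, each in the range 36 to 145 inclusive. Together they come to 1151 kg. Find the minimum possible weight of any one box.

136

To make one box as small as possible, make the other 7 as large as possible.
The other 7 contribute at most 7 × 145 = 1015, leaving at least 1151 − 1015 = 136.
Since 136 ≥ 36, this is achievable: one at 136 and 7 at 145.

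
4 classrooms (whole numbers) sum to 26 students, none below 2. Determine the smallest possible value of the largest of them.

The average is 26/4 > 6, so not all 4 can be 6 or less; the largest is ≥ 7.
Equality holds with 2 values of 7 and 2 values of 6.

7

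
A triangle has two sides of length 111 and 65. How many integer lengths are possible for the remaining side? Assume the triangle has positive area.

The triangle inequality gives |111 − 65| < c < 111 + 65, i.e. 46 < c < 176.
So c can be any integer from 47 to 175: 129 values.

129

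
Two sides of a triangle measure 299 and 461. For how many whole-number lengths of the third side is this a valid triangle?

The triangle inequality gives |299 − 461| < c < 299 + 461, i.e. 162 < c < 760.
So c can be any integer from 163 to 759: 597 values.

597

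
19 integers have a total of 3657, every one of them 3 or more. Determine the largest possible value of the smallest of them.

If every one of the 19 were at least 193, the total would be at least 19 × 193 = 3667 > 3657.
Equality holds with 10 values of 192 and 9 values of 193.

192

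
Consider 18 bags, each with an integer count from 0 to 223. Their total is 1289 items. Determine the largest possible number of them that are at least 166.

7

If k of the values are ≥ 166, the total is ≥ 166k + 0(18 − k).
Setting 166k + 0(18 − k) ≤ 1289 gives 166k ≤ 1289, so k ≤ 7.
k = 7 is achieved by 7 values at 166 and 11 at 0, total 1162; add 127 to one value (staying below 166) to reach 1289.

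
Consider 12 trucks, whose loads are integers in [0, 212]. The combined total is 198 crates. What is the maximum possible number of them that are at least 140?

1

If k of the values are ≥ 140, the total is ≥ 140k + 0(12 − k).
Setting 140k + 0(12 − k) ≤ 198 gives 140k ≤ 198, so k ≤ 1.
k = 1 is achieved by 1 value at 140 and 11 at 0, total 140; add 58 to one value (staying below 140) to reach 198.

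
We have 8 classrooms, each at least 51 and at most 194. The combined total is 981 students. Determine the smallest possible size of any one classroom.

51

To make one classroom as small as possible, make the other 7 as large as possible.
The other 7 can take up 7 × 194 = 1358 ≥ 981 − 51, so one classroom can sit at its floor of 51.
Achievable: one at 51 and the other 7 totalling 930, which fits since 7 × 51 ≤ 930 ≤ 7 × 194.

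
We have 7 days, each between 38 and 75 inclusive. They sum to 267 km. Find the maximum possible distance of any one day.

39

Maximizing one value means minimizing the remaining 6.
The other 6 contribute at least 6 × 38 = 228, leaving at most 267 − 228 = 39.
Since 39 ≤ 75, this is achievable: one at 39 and 6 at 38.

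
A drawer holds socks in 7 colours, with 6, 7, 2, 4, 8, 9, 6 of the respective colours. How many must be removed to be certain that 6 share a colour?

In the worst case you take as many as possible of each colour without reaching 6: 5 + 5 + 2 + 4 + 5 + 5 + 5 = 31.
The next one must give 6 of some colour, so 31 + 1 = 32.

32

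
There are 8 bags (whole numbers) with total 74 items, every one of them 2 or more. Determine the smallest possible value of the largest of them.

Some value must be at least ⌈74/8⌉ = 10, since 8 × 9 = 72 < 74.
Taking 6 copies of 9 and 2 copies of 10 gives exactly 74, so 10 is attained.

10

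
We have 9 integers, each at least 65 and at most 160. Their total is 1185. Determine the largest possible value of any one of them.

Maximizing one value means minimizing the remaining 8.
The other 8 contribute at least 8 × 65 = 520, leaving at most 1185 − 520 = 665.
But each integer is capped at 160, so the maximum is 160.
Achievable: one at 160 and the other 8 totalling 1025, which fits since 8 × 65 ≤ 1025 ≤ 8 × 160.

160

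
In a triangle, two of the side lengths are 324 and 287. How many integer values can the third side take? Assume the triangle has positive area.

573

The triangle inequality gives |324 − 287| < c < 324 + 287, i.e. 37 < c < 611.
So c can be any integer from 38 to 610: 573 values.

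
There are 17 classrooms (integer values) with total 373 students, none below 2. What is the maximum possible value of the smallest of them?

21

If every one of the 17 were at least 22, the total would be at least 17 × 22 = 374 > 373.
Equality holds with 1 value of 21 and 16 values of 22.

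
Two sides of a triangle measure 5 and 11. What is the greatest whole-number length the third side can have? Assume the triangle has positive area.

The third side must be less than 5 + 11 = 16.
The largest integer below 16 is 15.

15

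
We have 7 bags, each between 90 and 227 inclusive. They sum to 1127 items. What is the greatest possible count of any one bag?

Maximizing one value means minimizing the remaining 6.
The other 6 contribute at least 6 × 90 = 540, leaving at most 1127 − 540 = 587.
But each bag is capped at 227, so the maximum is 227.
Achievable: one at 227 and the other 6 totalling 900, which fits since 6 × 90 ≤ 900 ≤ 6 × 227.

227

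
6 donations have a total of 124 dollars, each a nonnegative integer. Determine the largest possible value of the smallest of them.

If every one of the 6 were at least 21, the total would be at least 6 × 21 = 126 > 124.
Taking 2 copies of 20 and 4 copies of 21 gives exactly 124, so 20 is attained.

20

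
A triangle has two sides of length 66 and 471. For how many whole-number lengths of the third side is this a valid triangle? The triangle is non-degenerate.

The triangle inequality gives |66 − 471| < c < 66 + 471, i.e. 405 < c < 537.
So c can be any integer from 406 to 536: 131 values.

131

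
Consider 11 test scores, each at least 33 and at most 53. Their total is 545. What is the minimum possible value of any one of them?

33

To make one score as small as possible, make the other 10 as large as possible.
The other 10 can take up 10 × 53 = 530 ≥ 545 − 33, so one score can sit at its floor of 33.
Achievable: one at 33 and the other 10 totalling 512, which fits since 10 × 33 ≤ 512 ≤ 10 × 53.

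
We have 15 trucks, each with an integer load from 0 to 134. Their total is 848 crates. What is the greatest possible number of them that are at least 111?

7

If k of the values are ≥ 111, the total is ≥ 111k + 0(15 − k).
Setting 111k + 0(15 − k) ≤ 848 gives 111k ≤ 848, so k ≤ 7.
k = 7 is achieved by 7 values at 111 and 8 at 0, total 777; add 71 to one value (staying below 111) to reach 848.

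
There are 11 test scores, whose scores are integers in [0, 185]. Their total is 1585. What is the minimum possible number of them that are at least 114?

5

Suppose at most 11 − j of them reach 114; then j values are ≤ 113 and the rest ≤ 185.
The total is then ≤ 113·j + 185·(11 − j) = 2035 − 72j. For this to be ≥ 1585 we need j ≤ 6, so at least 11 − 6 = 5 must reach 114.
Exactly 5 works: 5 values at 185 and 6 at 113 total 1603; lower one of the high values by 18 (still ≥ 114) to hit 1585.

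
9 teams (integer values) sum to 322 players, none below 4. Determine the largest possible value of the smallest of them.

35

If every one of the 9 were at least 36, the total would be at least 9 × 36 = 324 > 322.
Achievable: 2 of them at 35 and 7 at 36 total 322.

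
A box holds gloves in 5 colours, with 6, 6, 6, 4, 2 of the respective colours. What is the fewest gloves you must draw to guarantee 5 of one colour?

In the worst case you take as many as possible of each colour without reaching 5: 4 + 4 + 4 + 4 + 2 = 18.
The next one must give 5 of some colour, so 18 + 1 = 19.

19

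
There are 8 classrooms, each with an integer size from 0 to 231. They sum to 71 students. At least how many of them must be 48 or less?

7

If only k of them are at most 48, the other 8 − k are at least 49, so the total is at least (8 − k)·49 + k·0.
This is ≤ 71, so (8 − k)·49 + 0k ≤ 71, which gives k ≥ 7.
Exactly 7 works: 7 values at 0 and 1 at 49 total 49; raise one of the low values by 22 (still ≤ 48) to hit 71.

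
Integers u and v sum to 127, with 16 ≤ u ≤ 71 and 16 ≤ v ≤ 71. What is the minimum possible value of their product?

uv = u(127 − u) is concave in u, so over [56, 71] it is minimized at an endpoint.
The extreme feasible split is u = 56, v = 71, giving uv = 3976.

3976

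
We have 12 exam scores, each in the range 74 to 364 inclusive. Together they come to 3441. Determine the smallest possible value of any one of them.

74

To make one score as small as possible, make the other 11 as large as possible.
The other 11 can take up 11 × 364 = 4004 ≥ 3441 − 74, so one score can sit at its floor of 74.
Achievable: one at 74 and the other 11 totalling 3367, which fits since 11 × 74 ≤ 3367 ≤ 11 × 364.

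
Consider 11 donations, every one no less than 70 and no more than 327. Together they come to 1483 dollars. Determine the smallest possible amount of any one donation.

70

To make one donation as small as possible, make the other 10 as large as possible.
The other 10 can take up 10 × 327 = 3270 ≥ 1483 − 70, so one donation can sit at its floor of 70.
Achievable: one at 70 and the other 10 totalling 1413, which fits since 10 × 70 ≤ 1413 ≤ 10 × 327.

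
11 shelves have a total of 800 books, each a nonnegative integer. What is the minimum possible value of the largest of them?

If every one of the 11 were at most 72, the total would be at most 11 × 72 = 792 < 800.
Achievable: 8 of them at 73 and 3 at 72 total 800.

73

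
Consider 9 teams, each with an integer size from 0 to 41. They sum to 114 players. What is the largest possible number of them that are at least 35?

Suppose k of them are at least 35. Those contribute at least 35 each and the other 9 − k at least 0 each.
So the total is at least 35k + 0(9 − k) = 0 + 35k. This must be ≤ 114, giving k ≤ 3.
k = 3 is achieved by 3 values at 35 and 6 at 0, total 105; add 9 to one value (staying below 35) to reach 114.

3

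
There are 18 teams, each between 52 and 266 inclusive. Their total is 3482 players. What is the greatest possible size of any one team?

Maximizing one value means minimizing the remaining 17.
The other 17 contribute at least 17 × 52 = 884, leaving at most 3482 − 884 = 2598.
But each team is capped at 266, so the maximum is 266.
Achievable: one at 266 and the other 17 totalling 3216, which fits since 17 × 52 ≤ 3216 ≤ 17 × 266.

266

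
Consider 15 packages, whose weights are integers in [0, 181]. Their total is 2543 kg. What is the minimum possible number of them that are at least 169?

2

If only k of them are at least 169, the other 15 − k are at most 168, so the total is at most k·181 + (15 − k)·168.
This must reach 2543, so k·181 + (15 − k)·168 ≥ 2543, giving k ≥ 2.
Exactly 2 works: 2 values at 181 and 13 at 168 total 2546; lower one of the high values by 3 (still ≥ 169) to hit 2543.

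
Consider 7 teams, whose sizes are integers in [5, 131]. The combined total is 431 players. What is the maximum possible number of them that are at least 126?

If k of the values are ≥ 126, the total is ≥ 126k + 5(7 − k).
Setting 126k + 5(7 − k) ≤ 431 gives 121k ≤ 396, so k ≤ 3.
k = 3 is achieved by 3 values at 126 and 4 at 5, total 398; add 33 to one value (staying below 126) to reach 431.

3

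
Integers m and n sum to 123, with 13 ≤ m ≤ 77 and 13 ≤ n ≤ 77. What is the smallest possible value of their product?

3542

For a fixed sum, mn is smallest when m and n are as far apart as possible.
The extreme feasible split is m = 46, n = 77, giving mn = 3542.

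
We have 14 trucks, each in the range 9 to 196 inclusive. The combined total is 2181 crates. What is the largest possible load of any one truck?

196

To make one truck as large as possible, make the other 13 as small as possible.
The other 13 contribute at least 13 × 9 = 117, leaving at most 2181 − 117 = 2064.
But each truck is capped at 196, so the maximum is 196.
Achievable: one at 196 and the other 13 totalling 1985, which fits since 13 × 9 ≤ 1985 ≤ 13 × 196.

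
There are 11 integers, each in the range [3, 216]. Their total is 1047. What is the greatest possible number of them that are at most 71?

Each value at 71 or below falls at least 216 − 71 = 145 short of the ceiling 216.
The ceiling total is 11 × 216 = 2376, and we need 1047, so at most ⌊(2376 − 1047)/145⌋ = 9 can be that low.
k = 9 is achieved by 9 values at 71 and 2 at 216, total 1071; lower one of the 216's by 24 (still > 71) to reach 1047.

9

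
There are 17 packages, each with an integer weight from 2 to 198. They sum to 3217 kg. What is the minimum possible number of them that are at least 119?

If only k of them are at least 119, the other 17 − k are at most 118, so the total is at most k·198 + (17 − k)·118.
This must reach 3217, so k·198 + (17 − k)·118 ≥ 3217, giving k ≥ 16.
Exactly 16 works: 16 values at 198 and 1 at 118 total 3286; lower one of the high values by 69 (still ≥ 119) to hit 3217.

16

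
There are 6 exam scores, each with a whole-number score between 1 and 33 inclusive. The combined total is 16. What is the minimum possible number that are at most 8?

Let j be the number exceeding 8. Then the total is ≥ 9·j + 1·(6 − j) = 6 + 8j.
So 8j ≤ 10 and j ≤ 1; hence at least 6 − 1 = 5 are ≤ 8.
Exactly 5 works: 5 values at 1 and 1 at 9 total 14; raise one of the low values by 2 (still ≤ 8) to hit 16.

5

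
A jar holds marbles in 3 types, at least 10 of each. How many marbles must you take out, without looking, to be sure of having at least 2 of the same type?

4

In the worst case you draw 1 of each of the 3 types: 3 × 1 = 3.
One more forces 2 of some type, so 3 + 1 = 4.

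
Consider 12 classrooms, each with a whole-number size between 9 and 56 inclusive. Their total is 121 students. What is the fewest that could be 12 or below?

9

Let j be the number exceeding 12. Then the total is ≥ 13·j + 9·(12 − j) = 108 + 4j.
So 4j ≤ 13 and j ≤ 3; hence at least 12 − 3 = 9 are ≤ 12.
Exactly 9 works: 9 values at 9 and 3 at 13 total 120; raise one of the low values by 1 (still ≤ 12) to hit 121.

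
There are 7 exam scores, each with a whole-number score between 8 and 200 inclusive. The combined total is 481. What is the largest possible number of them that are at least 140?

3

If k of the values are ≥ 140, the total is ≥ 140k + 8(7 − k).
Setting 140k + 8(7 − k) ≤ 481 gives 132k ≤ 425, so k ≤ 3.
k = 3 is achieved by 3 values at 140 and 4 at 8, total 452; add 29 to one value (staying below 140) to reach 481.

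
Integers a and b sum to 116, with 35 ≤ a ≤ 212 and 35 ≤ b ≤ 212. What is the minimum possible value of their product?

For a fixed sum, ab is smallest when a and b are as far apart as possible.
At the endpoint a = 35, b = 116 − 35 = 81, so ab = 35 × 81 = 2835.

2835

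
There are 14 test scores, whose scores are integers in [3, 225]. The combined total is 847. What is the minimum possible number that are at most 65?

2

Let j be the number exceeding 65. Then the total is ≥ 66·j + 3·(14 − j) = 42 + 63j.
So 63j ≤ 805 and j ≤ 12; hence at least 14 − 12 = 2 are ≤ 65.
Exactly 2 works: 2 values at 3 and 12 at 66 total 798; raise one of the low values by 49 (still ≤ 65) to hit 847.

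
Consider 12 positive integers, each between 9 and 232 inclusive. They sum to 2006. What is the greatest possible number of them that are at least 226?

Suppose k of them are at least 226. Those contribute at least 226 each and the other 12 − k at least 9 each.
So the total is at least 226k + 9(12 − k) = 108 + 217k. This must be ≤ 2006, giving k ≤ 8.
k = 8 is achieved by 8 values at 226 and 4 at 9, total 1844; add 162 to one value (staying below 226) to reach 2006.

8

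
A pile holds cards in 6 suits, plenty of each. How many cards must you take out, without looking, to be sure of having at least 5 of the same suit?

You could draw 4 of every suit without reaching 5 of any — 24 in all.
One more forces 5 of some suit, so 24 + 1 = 25.

25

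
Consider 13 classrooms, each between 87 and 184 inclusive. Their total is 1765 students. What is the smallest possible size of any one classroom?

87

Minimizing one value means maximizing the remaining 12.
The other 12 can take up 12 × 184 = 2208 ≥ 1765 − 87, so one classroom can sit at its floor of 87.
Achievable: one at 87 and the other 12 totalling 1678, which fits since 12 × 87 ≤ 1678 ≤ 12 × 184.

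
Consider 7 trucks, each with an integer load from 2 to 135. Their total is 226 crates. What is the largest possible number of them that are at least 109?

With k values at 109 or above and the rest at least 2, the sum is at least 14 + 107k.
Since the sum is 226, we need 107k ≤ 212, i.e. k ≤ 1.
k = 1 is achieved by 1 value at 109 and 6 at 2, total 121; add 105 to one value (staying below 109) to reach 226.

1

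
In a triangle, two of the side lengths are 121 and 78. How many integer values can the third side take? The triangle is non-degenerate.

155

The triangle inequality gives |121 − 78| < c < 121 + 78, i.e. 43 < c < 199.
So c can be any integer from 44 to 198: 155 values.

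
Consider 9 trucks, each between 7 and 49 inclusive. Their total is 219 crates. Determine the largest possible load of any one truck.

To make one truck as large as possible, make the other 8 as small as possible.
The other 8 contribute at least 8 × 7 = 56, leaving at most 219 − 56 = 163.
But each truck is capped at 49, so the maximum is 49.
Achievable: one at 49 and the other 8 totalling 170, which fits since 8 × 7 ≤ 170 ≤ 8 × 49.

49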